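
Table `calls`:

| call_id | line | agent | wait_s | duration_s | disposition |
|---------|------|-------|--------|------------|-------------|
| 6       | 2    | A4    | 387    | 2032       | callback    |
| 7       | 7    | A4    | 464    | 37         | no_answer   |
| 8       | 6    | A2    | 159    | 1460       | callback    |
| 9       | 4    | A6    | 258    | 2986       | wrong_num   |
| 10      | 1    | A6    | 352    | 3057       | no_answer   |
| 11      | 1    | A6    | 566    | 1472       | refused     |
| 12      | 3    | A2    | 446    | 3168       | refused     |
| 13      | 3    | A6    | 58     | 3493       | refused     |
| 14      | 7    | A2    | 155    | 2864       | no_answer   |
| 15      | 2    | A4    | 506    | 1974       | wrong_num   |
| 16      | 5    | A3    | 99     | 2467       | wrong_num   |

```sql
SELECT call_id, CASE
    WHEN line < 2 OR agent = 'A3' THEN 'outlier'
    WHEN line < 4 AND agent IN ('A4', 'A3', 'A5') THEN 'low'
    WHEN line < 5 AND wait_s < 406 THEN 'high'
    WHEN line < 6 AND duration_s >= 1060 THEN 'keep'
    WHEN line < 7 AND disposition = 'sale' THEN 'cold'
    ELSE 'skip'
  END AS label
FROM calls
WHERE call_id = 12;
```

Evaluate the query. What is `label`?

call_id = 12: line=3, agent=A2, wait_s=446, duration_s=3168, disposition=refused.
line < 2 OR agent = 'A3' → false
line < 4 AND agent IN ('A4', 'A3', 'A5') → false
line < 5 AND wait_s < 406 → false
line < 6 AND duration_s >= 1060 → true → keep

keep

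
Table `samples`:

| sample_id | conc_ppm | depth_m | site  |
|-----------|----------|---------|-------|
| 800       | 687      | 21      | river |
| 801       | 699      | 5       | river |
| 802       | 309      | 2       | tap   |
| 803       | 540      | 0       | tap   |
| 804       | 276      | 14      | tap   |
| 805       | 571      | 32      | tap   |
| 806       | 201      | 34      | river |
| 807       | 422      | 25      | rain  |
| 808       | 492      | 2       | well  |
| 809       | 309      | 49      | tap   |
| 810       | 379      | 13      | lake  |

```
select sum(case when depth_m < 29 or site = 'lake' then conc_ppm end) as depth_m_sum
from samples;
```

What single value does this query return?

3804

sample_id=800: ✓ → 687
sample_id=801: ✓ → 699
sample_id=802: ✓ → 309
sample_id=803: ✓ → 540
sample_id=804: ✓ → 276
sample_id=805: ✗
sample_id=806: ✗
sample_id=807: ✓ → 422
sample_id=808: ✓ → 492
sample_id=809: ✗
sample_id=810: ✓ → 379
depth_m_sum = 687 + 699 + 309 + 540 + 276 + 422 + 492 + 379 = 3804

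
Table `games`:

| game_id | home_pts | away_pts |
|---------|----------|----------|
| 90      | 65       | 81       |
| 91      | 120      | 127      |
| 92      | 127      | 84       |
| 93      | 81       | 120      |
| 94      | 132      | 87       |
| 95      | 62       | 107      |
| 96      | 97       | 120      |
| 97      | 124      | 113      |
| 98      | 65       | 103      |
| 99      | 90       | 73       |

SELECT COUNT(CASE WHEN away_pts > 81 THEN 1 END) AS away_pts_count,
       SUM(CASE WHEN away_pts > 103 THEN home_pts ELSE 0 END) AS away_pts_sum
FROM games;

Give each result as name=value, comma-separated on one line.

away_pts_count=8, away_pts_sum=484

[away_pts_count: away_pts > 81]
game_id=90: ✗
game_id=91: ✓ → 1
game_id=92: ✓ → 1
game_id=93: ✓ → 1
game_id=94: ✓ → 1
game_id=95: ✓ → 1
game_id=96: ✓ → 1
game_id=97: ✓ → 1
game_id=98: ✓ → 1
game_id=99: ✗
away_pts_count = COUNT(1, 1, 1, 1, 1, 1, 1, 1) = 8
—
[away_pts_sum: away_pts > 103]
game_id=90: ✗
game_id=91: ✓ → 120
game_id=92: ✗
game_id=93: ✓ → 81
game_id=94: ✗
game_id=95: ✓ → 62
game_id=96: ✓ → 97
game_id=97: ✓ → 124
game_id=98: ✗
game_id=99: ✗
away_pts_sum = 120 + 81 + 62 + 97 + 124 = 484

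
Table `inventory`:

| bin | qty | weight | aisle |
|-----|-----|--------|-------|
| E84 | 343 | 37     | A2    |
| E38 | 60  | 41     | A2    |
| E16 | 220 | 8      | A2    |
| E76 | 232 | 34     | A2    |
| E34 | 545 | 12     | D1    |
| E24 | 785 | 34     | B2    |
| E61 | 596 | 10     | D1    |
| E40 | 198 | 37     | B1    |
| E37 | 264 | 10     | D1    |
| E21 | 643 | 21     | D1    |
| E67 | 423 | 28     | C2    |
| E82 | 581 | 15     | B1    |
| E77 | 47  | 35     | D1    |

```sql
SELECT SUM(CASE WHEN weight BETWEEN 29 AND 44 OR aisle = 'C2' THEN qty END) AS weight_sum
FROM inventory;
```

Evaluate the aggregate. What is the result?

2088

bin=E84: ✓ → 343
bin=E38: ✓ → 60
bin=E16: ✗
bin=E76: ✓ → 232
bin=E34: ✗
bin=E24: ✓ → 785
bin=E61: ✗
bin=E40: ✓ → 198
bin=E37: ✗
bin=E21: ✗
bin=E67: ✓ → 423
bin=E82: ✗
bin=E77: ✓ → 47
weight_sum = 343 + 60 + 232 + 785 + 198 + 423 + 47 = 2088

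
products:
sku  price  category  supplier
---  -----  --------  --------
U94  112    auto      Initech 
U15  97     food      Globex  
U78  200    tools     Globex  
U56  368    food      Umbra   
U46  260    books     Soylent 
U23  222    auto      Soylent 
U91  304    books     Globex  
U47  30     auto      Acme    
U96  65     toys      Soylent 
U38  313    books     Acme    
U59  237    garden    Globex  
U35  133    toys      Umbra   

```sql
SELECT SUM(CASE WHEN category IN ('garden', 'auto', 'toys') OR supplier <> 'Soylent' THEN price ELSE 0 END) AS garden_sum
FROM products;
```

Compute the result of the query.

sku=U94: ✓ → 112
sku=U15: ✓ → 97
sku=U78: ✓ → 200
sku=U56: ✓ → 368
sku=U46: ✗
sku=U23: ✓ → 222
sku=U91: ✓ → 304
sku=U47: ✓ → 30
sku=U96: ✓ → 65
sku=U38: ✓ → 313
sku=U59: ✓ → 237
sku=U35: ✓ → 133
garden_sum = 112 + 97 + 200 + 368 + 222 + 304 + 30 + 65 + 313 + 237 + 133 = 2081

2081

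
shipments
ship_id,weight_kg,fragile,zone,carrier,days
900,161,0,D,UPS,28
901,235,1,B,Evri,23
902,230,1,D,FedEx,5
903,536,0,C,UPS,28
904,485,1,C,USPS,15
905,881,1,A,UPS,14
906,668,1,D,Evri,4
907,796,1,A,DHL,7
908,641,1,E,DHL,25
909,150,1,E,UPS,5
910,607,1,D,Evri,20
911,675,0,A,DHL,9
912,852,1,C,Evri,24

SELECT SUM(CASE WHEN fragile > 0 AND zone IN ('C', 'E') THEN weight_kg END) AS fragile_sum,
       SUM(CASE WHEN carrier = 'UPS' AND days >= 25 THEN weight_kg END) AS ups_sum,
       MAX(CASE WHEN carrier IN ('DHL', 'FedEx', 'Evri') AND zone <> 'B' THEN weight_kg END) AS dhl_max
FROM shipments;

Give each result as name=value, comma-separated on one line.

fragile_sum=2128, ups_sum=697, dhl_max=852

[fragile_sum: fragile > 0 AND zone IN ('C', 'E')]
ship_id=900: ✗
ship_id=901: ✗
ship_id=902: ✗
ship_id=903: ✗
ship_id=904: ✓ → 485
ship_id=905: ✗
ship_id=906: ✗
ship_id=907: ✗
ship_id=908: ✓ → 641
ship_id=909: ✓ → 150
ship_id=910: ✗
ship_id=911: ✗
ship_id=912: ✓ → 852
fragile_sum = 485 + 641 + 150 + 852 = 2128
—
[ups_sum: carrier = 'UPS' AND days >= 25]
ship_id=900: ✓ → 161
ship_id=901: ✗
ship_id=902: ✗
ship_id=903: ✓ → 536
ship_id=904: ✗
ship_id=905: ✗
ship_id=906: ✗
ship_id=907: ✗
ship_id=908: ✗
ship_id=909: ✗
ship_id=910: ✗
ship_id=911: ✗
ship_id=912: ✗
ups_sum = 161 + 536 = 697
—
[dhl_max: carrier IN ('DHL', 'FedEx', 'Evri') AND zone <> 'B']
ship_id=900: ✗
ship_id=901: ✗
ship_id=902: ✓ → 230
ship_id=903: ✗
ship_id=904: ✗
ship_id=905: ✗
ship_id=906: ✓ → 668
ship_id=907: ✓ → 796
ship_id=908: ✓ → 641
ship_id=909: ✗
ship_id=910: ✓ → 607
ship_id=911: ✓ → 675
ship_id=912: ✓ → 852
dhl_max = MAX(230, 668, 796, 641, 607, 675, 852) = 852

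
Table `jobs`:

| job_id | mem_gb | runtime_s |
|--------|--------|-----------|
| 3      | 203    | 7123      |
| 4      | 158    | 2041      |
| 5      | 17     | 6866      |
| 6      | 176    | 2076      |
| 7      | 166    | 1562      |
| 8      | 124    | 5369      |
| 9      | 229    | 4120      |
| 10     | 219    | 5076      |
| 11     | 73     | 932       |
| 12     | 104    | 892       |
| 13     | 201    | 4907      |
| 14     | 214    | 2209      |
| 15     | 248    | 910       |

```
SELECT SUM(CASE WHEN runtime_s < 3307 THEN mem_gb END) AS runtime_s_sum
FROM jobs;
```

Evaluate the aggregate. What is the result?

job_id=3: ✗
job_id=4: ✓ → 158
job_id=5: ✗
job_id=6: ✓ → 176
job_id=7: ✓ → 166
job_id=8: ✗
job_id=9: ✗
job_id=10: ✗
job_id=11: ✓ → 73
job_id=12: ✓ → 104
job_id=13: ✗
job_id=14: ✓ → 214
job_id=15: ✓ → 248
runtime_s_sum = 158 + 176 + 166 + 73 + 104 + 214 + 248 = 1139

1139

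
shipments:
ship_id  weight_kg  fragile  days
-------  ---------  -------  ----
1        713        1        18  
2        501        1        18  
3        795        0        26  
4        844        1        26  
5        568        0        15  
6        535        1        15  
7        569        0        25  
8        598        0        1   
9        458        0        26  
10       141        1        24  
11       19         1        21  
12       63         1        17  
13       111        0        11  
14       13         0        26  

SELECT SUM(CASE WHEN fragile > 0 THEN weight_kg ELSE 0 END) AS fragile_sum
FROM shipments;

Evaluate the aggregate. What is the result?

2816

ship_id=1: ✓ → 713
ship_id=2: ✓ → 501
ship_id=3: ✗
ship_id=4: ✓ → 844
ship_id=5: ✗
ship_id=6: ✓ → 535
ship_id=7: ✗
ship_id=8: ✗
ship_id=9: ✗
ship_id=10: ✓ → 141
ship_id=11: ✓ → 19
ship_id=12: ✓ → 63
ship_id=13: ✗
ship_id=14: ✗
fragile_sum = 713 + 501 + 844 + 535 + 141 + 19 + 63 = 2816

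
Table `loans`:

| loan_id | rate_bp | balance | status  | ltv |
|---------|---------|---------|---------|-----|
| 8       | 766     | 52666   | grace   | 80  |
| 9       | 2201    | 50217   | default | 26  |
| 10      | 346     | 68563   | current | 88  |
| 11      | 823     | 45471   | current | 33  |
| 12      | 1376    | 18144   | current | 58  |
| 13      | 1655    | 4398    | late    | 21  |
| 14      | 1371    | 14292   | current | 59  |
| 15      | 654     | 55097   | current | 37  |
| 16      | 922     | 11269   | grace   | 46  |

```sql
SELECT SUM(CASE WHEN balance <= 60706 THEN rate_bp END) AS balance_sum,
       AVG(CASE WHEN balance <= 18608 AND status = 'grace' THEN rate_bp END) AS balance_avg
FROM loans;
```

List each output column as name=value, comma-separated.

[balance_sum: balance <= 60706]
loan_id=8: ✓ → 766
loan_id=9: ✓ → 2201
loan_id=10: ✗
loan_id=11: ✓ → 823
loan_id=12: ✓ → 1376
loan_id=13: ✓ → 1655
loan_id=14: ✓ → 1371
loan_id=15: ✓ → 654
loan_id=16: ✓ → 922
balance_sum = 766 + 2201 + 823 + 1376 + 1655 + 1371 + 654 + 922 = 9768
—
[balance_avg: balance <= 18608 AND status = 'grace']
loan_id=8: ✗
loan_id=9: ✗
loan_id=10: ✗
loan_id=11: ✗
loan_id=12: ✗
loan_id=13: ✗
loan_id=14: ✗
loan_id=15: ✗
loan_id=16: ✓ → 922
balance_avg = 922

balance_sum=9768, balance_avg=922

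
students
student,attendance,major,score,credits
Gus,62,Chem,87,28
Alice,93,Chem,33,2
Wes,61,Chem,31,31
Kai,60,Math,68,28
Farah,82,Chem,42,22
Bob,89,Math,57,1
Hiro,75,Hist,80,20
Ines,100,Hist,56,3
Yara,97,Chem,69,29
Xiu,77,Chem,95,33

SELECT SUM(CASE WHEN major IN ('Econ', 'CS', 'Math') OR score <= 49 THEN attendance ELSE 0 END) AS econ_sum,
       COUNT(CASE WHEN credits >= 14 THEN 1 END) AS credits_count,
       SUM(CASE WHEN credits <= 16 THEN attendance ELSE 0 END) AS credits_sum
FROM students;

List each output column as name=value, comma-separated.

econ_sum=385, credits_count=7, credits_sum=282

[econ_sum: major IN ('Econ', 'CS', 'Math') OR score <= 49]
student=Gus: ✗
student=Alice: ✓ → 93
student=Wes: ✓ → 61
student=Kai: ✓ → 60
student=Farah: ✓ → 82
student=Bob: ✓ → 89
student=Hiro: ✗
student=Ines: ✗
student=Yara: ✗
student=Xiu: ✗
econ_sum = 93 + 61 + 60 + 82 + 89 = 385
—
[credits_count: credits >= 14]
student=Gus: ✓ → 1
student=Alice: ✗
student=Wes: ✓ → 1
student=Kai: ✓ → 1
student=Farah: ✓ → 1
student=Bob: ✗
student=Hiro: ✓ → 1
student=Ines: ✗
student=Yara: ✓ → 1
student=Xiu: ✓ → 1
credits_count = COUNT(1, 1, 1, 1, 1, 1, 1) = 7
—
[credits_sum: credits <= 16]
student=Gus: ✗
student=Alice: ✓ → 93
student=Wes: ✗
student=Kai: ✗
student=Farah: ✗
student=Bob: ✓ → 89
student=Hiro: ✗
student=Ines: ✓ → 100
student=Yara: ✗
student=Xiu: ✗
credits_sum = 93 + 89 + 100 = 282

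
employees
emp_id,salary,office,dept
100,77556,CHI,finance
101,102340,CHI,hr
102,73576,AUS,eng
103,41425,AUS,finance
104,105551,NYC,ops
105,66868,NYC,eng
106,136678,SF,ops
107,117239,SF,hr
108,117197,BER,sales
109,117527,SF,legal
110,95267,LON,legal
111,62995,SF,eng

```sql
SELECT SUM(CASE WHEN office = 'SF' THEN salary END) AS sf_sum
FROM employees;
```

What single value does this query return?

434439

emp_id=100: ✗
emp_id=101: ✗
emp_id=102: ✗
emp_id=103: ✗
emp_id=104: ✗
emp_id=105: ✗
emp_id=106: ✓ → 136678
emp_id=107: ✓ → 117239
emp_id=108: ✗
emp_id=109: ✓ → 117527
emp_id=110: ✗
emp_id=111: ✓ → 62995
sf_sum = 136678 + 117239 + 117527 + 62995 = 434439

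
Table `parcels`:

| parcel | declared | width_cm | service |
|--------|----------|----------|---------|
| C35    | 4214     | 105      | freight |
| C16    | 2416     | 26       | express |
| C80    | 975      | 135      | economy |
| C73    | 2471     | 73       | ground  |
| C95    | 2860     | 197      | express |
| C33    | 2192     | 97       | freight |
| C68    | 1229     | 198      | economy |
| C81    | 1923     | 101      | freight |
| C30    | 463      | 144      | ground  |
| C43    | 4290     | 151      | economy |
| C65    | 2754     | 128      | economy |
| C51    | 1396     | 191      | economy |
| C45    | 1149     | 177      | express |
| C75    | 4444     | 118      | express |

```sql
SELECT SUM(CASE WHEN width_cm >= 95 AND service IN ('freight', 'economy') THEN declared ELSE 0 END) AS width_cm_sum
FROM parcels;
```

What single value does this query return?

18973

parcel=C35: ✓ → 4214
parcel=C16: ✗
parcel=C80: ✓ → 975
parcel=C73: ✗
parcel=C95: ✗
parcel=C33: ✓ → 2192
parcel=C68: ✓ → 1229
parcel=C81: ✓ → 1923
parcel=C30: ✗
parcel=C43: ✓ → 4290
parcel=C65: ✓ → 2754
parcel=C51: ✓ → 1396
parcel=C45: ✗
parcel=C75: ✗
width_cm_sum = 4214 + 975 + 2192 + 1229 + 1923 + 4290 + 2754 + 1396 = 18973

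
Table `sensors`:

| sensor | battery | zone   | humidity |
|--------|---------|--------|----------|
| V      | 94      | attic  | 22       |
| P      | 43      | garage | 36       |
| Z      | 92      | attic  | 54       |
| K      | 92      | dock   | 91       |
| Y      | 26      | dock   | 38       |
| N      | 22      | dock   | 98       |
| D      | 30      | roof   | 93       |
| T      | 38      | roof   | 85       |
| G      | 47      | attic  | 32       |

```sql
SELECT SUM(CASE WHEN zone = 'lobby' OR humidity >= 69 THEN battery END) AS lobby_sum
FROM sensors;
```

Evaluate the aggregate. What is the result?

sensor=V: ✗
sensor=P: ✗
sensor=Z: ✗
sensor=K: ✓ → 92
sensor=Y: ✗
sensor=N: ✓ → 22
sensor=D: ✓ → 30
sensor=T: ✓ → 38
sensor=G: ✗
lobby_sum = 92 + 22 + 30 + 38 = 182

182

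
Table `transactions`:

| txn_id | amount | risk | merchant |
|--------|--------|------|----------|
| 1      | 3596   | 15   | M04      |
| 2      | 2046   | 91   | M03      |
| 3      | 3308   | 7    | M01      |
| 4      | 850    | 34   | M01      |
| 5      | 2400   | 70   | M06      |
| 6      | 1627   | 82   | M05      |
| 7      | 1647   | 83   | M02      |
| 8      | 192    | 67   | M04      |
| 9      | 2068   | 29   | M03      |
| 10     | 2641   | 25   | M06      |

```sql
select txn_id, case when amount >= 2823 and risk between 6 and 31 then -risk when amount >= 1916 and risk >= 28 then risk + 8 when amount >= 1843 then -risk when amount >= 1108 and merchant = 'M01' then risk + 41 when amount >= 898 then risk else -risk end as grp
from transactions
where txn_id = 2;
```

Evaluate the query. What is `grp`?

txn_id = 2: amount=2046, risk=91, merchant=M03.
amount >= 2823 and risk between 6 and 31 → false
amount >= 1916 and risk >= 28 → true → 99

99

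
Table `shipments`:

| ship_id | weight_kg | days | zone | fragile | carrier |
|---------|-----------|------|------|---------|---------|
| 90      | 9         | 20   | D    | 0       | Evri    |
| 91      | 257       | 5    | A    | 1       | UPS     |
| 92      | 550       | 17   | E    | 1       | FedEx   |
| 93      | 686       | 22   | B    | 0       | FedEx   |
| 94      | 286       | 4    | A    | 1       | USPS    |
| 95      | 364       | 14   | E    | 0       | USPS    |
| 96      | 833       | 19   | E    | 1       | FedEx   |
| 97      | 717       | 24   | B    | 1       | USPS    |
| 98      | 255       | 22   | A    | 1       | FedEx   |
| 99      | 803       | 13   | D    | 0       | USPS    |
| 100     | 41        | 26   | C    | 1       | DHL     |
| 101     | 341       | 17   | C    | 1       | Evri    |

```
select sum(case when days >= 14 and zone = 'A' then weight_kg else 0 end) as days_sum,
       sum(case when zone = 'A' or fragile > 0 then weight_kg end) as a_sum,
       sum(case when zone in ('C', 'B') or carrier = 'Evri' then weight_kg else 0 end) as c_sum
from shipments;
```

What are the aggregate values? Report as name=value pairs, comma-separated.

days_sum=255, a_sum=3280, c_sum=1794

[days_sum: days >= 14 and zone = 'A']
ship_id=90: ✗
ship_id=91: ✗
ship_id=92: ✗
ship_id=93: ✗
ship_id=94: ✗
ship_id=95: ✗
ship_id=96: ✗
ship_id=97: ✗
ship_id=98: ✓ → 255
ship_id=99: ✗
ship_id=100: ✗
ship_id=101: ✗
days_sum = 255
—
[a_sum: zone = 'A' or fragile > 0]
ship_id=90: ✗
ship_id=91: ✓ → 257
ship_id=92: ✓ → 550
ship_id=93: ✗
ship_id=94: ✓ → 286
ship_id=95: ✗
ship_id=96: ✓ → 833
ship_id=97: ✓ → 717
ship_id=98: ✓ → 255
ship_id=99: ✗
ship_id=100: ✓ → 41
ship_id=101: ✓ → 341
a_sum = 257 + 550 + 286 + 833 + 717 + 255 + 41 + 341 = 3280
—
[c_sum: zone in ('C', 'B') or carrier = 'Evri']
ship_id=90: ✓ → 9
ship_id=91: ✗
ship_id=92: ✗
ship_id=93: ✓ → 686
ship_id=94: ✗
ship_id=95: ✗
ship_id=96: ✗
ship_id=97: ✓ → 717
ship_id=98: ✗
ship_id=99: ✗
ship_id=100: ✓ → 41
ship_id=101: ✓ → 341
c_sum = 9 + 686 + 717 + 41 + 341 = 1794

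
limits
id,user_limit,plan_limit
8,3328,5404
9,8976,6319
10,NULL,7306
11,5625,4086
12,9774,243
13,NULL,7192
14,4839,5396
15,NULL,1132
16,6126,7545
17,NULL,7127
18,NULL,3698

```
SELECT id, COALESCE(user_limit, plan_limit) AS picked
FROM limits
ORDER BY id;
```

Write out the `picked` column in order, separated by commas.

3328, 8976, 7306, 5625, 9774, 7192, 4839, 1132, 6126, 7127, 3698

id=8: user_limit=3328 → 3328
id=9: user_limit=8976 → 8976
id=10: user_limit=NULL, plan_limit=7306 → 7306
id=11: user_limit=5625 → 5625
id=12: user_limit=9774 → 9774
id=13: user_limit=NULL, plan_limit=7192 → 7192
id=14: user_limit=4839 → 4839
id=15: user_limit=NULL, plan_limit=1132 → 1132
id=16: user_limit=6126 → 6126
id=17: user_limit=NULL, plan_limit=7127 → 7127
id=18: user_limit=NULL, plan_limit=3698 → 3698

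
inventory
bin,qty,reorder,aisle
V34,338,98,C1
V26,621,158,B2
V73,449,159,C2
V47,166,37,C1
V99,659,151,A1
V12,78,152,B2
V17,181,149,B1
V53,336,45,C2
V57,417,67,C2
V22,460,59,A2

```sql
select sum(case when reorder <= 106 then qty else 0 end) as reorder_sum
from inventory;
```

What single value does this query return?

bin=V34: ✓ → 338
bin=V26: ✗
bin=V73: ✗
bin=V47: ✓ → 166
bin=V99: ✗
bin=V12: ✗
bin=V17: ✗
bin=V53: ✓ → 336
bin=V57: ✓ → 417
bin=V22: ✓ → 460
reorder_sum = 338 + 166 + 336 + 417 + 460 = 1717

1717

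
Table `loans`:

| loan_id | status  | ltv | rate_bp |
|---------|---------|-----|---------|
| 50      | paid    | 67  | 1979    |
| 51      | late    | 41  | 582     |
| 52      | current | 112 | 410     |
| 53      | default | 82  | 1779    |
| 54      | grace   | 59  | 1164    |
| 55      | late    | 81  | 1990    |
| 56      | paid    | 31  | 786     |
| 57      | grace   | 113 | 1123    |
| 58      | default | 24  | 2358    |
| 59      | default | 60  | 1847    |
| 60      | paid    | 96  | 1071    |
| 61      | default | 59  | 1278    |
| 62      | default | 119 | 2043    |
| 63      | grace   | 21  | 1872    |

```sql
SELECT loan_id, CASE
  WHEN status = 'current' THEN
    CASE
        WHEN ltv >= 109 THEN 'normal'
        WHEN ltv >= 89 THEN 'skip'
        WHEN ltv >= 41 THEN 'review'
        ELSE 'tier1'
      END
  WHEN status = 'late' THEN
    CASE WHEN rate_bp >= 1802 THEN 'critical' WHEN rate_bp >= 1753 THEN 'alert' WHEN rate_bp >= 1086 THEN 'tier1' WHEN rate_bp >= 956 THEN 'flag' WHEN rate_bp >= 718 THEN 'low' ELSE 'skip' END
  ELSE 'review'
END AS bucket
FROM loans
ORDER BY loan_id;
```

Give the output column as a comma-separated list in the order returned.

review, skip, normal, review, review, critical, review, review, review, review, review, review, review, review

loan_id=50: status='paid' → outer ELSE → review
loan_id=51: status='late' → inner[ELSE] → skip
loan_id=52: status='current' → inner[ltv >= 109] → normal
loan_id=53: status='default' → outer ELSE → review
loan_id=54: status='grace' → outer ELSE → review
loan_id=55: status='late' → inner[rate_bp >= 1802] → critical
loan_id=56: status='paid' → outer ELSE → review
loan_id=57: status='grace' → outer ELSE → review
loan_id=58: status='default' → outer ELSE → review
loan_id=59: status='default' → outer ELSE → review
loan_id=60: status='paid' → outer ELSE → review
loan_id=61: status='default' → outer ELSE → review
loan_id=62: status='default' → outer ELSE → review
loan_id=63: status='grace' → outer ELSE → review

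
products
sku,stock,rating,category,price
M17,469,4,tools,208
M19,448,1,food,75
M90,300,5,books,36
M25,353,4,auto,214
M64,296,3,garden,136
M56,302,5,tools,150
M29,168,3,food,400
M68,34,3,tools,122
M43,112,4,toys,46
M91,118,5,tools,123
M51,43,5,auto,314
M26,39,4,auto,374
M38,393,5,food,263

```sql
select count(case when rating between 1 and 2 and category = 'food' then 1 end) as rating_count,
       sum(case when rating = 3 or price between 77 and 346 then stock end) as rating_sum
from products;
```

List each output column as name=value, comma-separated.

rating_count=1, rating_sum=2176

[rating_count: rating between 1 and 2 and category = 'food']
sku=M17: ✗
sku=M19: ✓ → 1
sku=M90: ✗
sku=M25: ✗
sku=M64: ✗
sku=M56: ✗
sku=M29: ✗
sku=M68: ✗
sku=M43: ✗
sku=M91: ✗
sku=M51: ✗
sku=M26: ✗
sku=M38: ✗
rating_count = COUNT(1) = 1
—
[rating_sum: rating = 3 or price between 77 and 346]
sku=M17: ✓ → 469
sku=M19: ✗
sku=M90: ✗
sku=M25: ✓ → 353
sku=M64: ✓ → 296
sku=M56: ✓ → 302
sku=M29: ✓ → 168
sku=M68: ✓ → 34
sku=M43: ✗
sku=M91: ✓ → 118
sku=M51: ✓ → 43
sku=M26: ✗
sku=M38: ✓ → 393
rating_sum = 469 + 353 + 296 + 302 + 168 + 34 + 118 + 43 + 393 = 2176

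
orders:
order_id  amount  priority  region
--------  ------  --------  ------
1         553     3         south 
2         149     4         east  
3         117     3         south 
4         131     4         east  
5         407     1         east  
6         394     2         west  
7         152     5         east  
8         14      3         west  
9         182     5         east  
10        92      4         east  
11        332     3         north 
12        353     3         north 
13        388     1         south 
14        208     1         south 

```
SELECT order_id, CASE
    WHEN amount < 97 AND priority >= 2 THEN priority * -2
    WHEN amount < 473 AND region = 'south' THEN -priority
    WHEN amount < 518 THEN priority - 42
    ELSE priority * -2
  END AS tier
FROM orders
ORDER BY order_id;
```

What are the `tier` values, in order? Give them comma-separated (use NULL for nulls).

-6, -38, -3, -38, -41, -40, -37, -6, -37, -8, -39, -39, -1, -1

order_id=1: ELSE → -6
order_id=2: amount < 518 → -38
order_id=3: amount < 473 AND region = 'south' → -3
order_id=4: amount < 518 → -38
order_id=5: amount < 518 → -41
order_id=6: amount < 518 → -40
order_id=7: amount < 518 → -37
order_id=8: amount < 97 AND priority >= 2 → -6
order_id=9: amount < 518 → -37
order_id=10: amount < 97 AND priority >= 2 → -8
order_id=11: amount < 518 → -39
order_id=12: amount < 518 → -39
order_id=13: amount < 473 AND region = 'south' → -1
order_id=14: amount < 473 AND region = 'south' → -1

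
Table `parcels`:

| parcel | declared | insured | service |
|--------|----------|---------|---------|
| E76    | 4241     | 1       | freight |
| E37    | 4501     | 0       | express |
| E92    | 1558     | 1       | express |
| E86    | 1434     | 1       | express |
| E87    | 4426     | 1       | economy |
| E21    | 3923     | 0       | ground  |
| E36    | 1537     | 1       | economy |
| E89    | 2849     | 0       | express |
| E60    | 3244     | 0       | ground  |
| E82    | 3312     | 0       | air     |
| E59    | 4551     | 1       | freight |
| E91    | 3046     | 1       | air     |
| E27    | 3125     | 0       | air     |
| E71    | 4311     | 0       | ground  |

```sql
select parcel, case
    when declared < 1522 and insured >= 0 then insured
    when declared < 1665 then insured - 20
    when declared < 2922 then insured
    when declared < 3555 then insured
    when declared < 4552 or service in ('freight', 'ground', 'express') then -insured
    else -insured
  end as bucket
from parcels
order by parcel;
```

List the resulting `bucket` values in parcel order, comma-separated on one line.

parcel=E21: declared < 4552 or service in ('freight', 'ground', 'express') → 0
parcel=E27: declared < 3555 → 0
parcel=E36: declared < 1665 → -19
parcel=E37: declared < 4552 or service in ('freight', 'ground', 'express') → 0
parcel=E59: declared < 4552 or service in ('freight', 'ground', 'express') → -1
parcel=E60: declared < 3555 → 0
parcel=E71: declared < 4552 or service in ('freight', 'ground', 'express') → 0
parcel=E76: declared < 4552 or service in ('freight', 'ground', 'express') → -1
parcel=E82: declared < 3555 → 0
parcel=E86: declared < 1522 and insured >= 0 → 1
parcel=E87: declared < 4552 or service in ('freight', 'ground', 'express') → -1
parcel=E89: declared < 2922 → 0
parcel=E91: declared < 3555 → 1
parcel=E92: declared < 1665 → -19

0, 0, -19, 0, -1, 0, 0, -1, 0, 1, -1, 0, 1, -19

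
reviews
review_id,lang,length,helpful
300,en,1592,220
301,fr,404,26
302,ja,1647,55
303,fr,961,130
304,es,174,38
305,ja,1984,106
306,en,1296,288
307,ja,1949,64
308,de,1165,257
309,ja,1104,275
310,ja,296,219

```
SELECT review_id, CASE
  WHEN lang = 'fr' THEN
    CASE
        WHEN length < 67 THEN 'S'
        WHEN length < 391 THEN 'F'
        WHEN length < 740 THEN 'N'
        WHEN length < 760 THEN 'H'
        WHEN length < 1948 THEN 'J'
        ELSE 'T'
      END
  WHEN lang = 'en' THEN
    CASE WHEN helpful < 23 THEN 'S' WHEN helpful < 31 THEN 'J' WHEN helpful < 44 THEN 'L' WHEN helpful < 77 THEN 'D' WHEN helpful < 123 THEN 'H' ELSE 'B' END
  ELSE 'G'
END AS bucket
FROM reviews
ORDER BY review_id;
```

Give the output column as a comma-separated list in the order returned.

review_id=300: lang='en' → inner[ELSE] → B
review_id=301: lang='fr' → inner[length < 740] → N
review_id=302: lang='ja' → outer ELSE → G
review_id=303: lang='fr' → inner[length < 1948] → J
review_id=304: lang='es' → outer ELSE → G
review_id=305: lang='ja' → outer ELSE → G
review_id=306: lang='en' → inner[ELSE] → B
review_id=307: lang='ja' → outer ELSE → G
review_id=308: lang='de' → outer ELSE → G
review_id=309: lang='ja' → outer ELSE → G
review_id=310: lang='ja' → outer ELSE → G

B, N, G, J, G, G, B, G, G, G, G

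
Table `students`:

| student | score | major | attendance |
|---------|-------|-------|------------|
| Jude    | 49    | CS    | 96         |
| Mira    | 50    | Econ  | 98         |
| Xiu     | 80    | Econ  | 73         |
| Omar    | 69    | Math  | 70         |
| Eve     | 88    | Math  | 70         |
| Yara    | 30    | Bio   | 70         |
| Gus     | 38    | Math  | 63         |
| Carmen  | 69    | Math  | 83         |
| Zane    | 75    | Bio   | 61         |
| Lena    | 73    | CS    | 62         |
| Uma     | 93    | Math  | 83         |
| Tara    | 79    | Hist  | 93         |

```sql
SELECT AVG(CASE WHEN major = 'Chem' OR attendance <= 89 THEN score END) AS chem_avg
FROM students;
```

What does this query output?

student=Jude: ✗
student=Mira: ✗
student=Xiu: ✓ → 80
student=Omar: ✓ → 69
student=Eve: ✓ → 88
student=Yara: ✓ → 30
student=Gus: ✓ → 38
student=Carmen: ✓ → 69
student=Zane: ✓ → 75
student=Lena: ✓ → 73
student=Uma: ✓ → 93
student=Tara: ✗
chem_avg = (80 + 69 + 88 + 30 + 38 + 69 + 75 + 73 + 93) / 9 = 68.3333333333

68.3333333333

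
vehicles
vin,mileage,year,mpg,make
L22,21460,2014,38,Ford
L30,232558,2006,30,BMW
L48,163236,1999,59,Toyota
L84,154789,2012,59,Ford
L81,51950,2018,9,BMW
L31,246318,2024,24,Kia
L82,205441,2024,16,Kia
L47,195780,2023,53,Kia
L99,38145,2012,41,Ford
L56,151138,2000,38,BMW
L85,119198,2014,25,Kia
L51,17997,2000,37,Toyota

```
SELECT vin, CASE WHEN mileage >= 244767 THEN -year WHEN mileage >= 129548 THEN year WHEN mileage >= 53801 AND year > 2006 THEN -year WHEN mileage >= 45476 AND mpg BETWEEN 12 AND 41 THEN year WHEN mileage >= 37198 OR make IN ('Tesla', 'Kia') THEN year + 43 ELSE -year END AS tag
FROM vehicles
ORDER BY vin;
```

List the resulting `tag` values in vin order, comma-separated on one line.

vin=L22: ELSE → -2014
vin=L30: mileage >= 129548 → 2006
vin=L31: mileage >= 244767 → -2024
vin=L47: mileage >= 129548 → 2023
vin=L48: mileage >= 129548 → 1999
vin=L51: ELSE → -2000
vin=L56: mileage >= 129548 → 2000
vin=L81: mileage >= 37198 OR make IN ('Tesla', 'Kia') → 2061
vin=L82: mileage >= 129548 → 2024
vin=L84: mileage >= 129548 → 2012
vin=L85: mileage >= 53801 AND year > 2006 → -2014
vin=L99: mileage >= 37198 OR make IN ('Tesla', 'Kia') → 2055

-2014, 2006, -2024, 2023, 1999, -2000, 2000, 2061, 2024, 2012, -2014, 2055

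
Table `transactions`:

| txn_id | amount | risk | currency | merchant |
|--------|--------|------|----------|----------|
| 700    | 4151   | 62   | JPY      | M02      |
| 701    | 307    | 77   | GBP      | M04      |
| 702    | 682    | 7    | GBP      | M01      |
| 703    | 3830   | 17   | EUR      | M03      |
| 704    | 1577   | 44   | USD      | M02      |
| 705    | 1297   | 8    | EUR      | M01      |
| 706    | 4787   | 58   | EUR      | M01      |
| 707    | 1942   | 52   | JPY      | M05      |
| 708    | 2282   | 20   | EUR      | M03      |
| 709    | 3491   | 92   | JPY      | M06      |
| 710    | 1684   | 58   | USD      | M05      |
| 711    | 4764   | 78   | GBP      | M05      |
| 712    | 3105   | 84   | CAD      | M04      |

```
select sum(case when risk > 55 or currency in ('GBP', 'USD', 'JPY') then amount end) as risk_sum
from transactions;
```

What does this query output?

26490

txn_id=700: ✓ → 4151
txn_id=701: ✓ → 307
txn_id=702: ✓ → 682
txn_id=703: ✗
txn_id=704: ✓ → 1577
txn_id=705: ✗
txn_id=706: ✓ → 4787
txn_id=707: ✓ → 1942
txn_id=708: ✗
txn_id=709: ✓ → 3491
txn_id=710: ✓ → 1684
txn_id=711: ✓ → 4764
txn_id=712: ✓ → 3105
risk_sum = 4151 + 307 + 682 + 1577 + 4787 + 1942 + 3491 + 1684 + 4764 + 3105 = 26490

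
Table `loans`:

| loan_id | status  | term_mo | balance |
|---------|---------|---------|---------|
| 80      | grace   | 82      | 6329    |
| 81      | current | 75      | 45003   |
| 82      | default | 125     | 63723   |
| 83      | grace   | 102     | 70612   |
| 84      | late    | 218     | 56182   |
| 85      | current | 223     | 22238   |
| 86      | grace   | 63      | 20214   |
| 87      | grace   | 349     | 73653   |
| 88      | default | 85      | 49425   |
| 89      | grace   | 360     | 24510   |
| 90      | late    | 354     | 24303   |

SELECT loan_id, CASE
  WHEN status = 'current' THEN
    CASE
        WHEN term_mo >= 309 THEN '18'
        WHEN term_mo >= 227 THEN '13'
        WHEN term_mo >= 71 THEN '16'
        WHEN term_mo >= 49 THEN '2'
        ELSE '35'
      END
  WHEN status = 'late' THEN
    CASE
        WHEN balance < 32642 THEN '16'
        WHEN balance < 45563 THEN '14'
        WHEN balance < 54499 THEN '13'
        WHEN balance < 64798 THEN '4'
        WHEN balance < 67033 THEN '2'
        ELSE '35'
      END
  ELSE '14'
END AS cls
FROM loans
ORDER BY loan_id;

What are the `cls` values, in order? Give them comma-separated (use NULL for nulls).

loan_id=80: status='grace' → outer ELSE → 14
loan_id=81: status='current' → inner[term_mo >= 71] → 16
loan_id=82: status='default' → outer ELSE → 14
loan_id=83: status='grace' → outer ELSE → 14
loan_id=84: status='late' → inner[balance < 64798] → 4
loan_id=85: status='current' → inner[term_mo >= 71] → 16
loan_id=86: status='grace' → outer ELSE → 14
loan_id=87: status='grace' → outer ELSE → 14
loan_id=88: status='default' → outer ELSE → 14
loan_id=89: status='grace' → outer ELSE → 14
loan_id=90: status='late' → inner[balance < 32642] → 16

14, 16, 14, 14, 4, 16, 14, 14, 14, 14, 16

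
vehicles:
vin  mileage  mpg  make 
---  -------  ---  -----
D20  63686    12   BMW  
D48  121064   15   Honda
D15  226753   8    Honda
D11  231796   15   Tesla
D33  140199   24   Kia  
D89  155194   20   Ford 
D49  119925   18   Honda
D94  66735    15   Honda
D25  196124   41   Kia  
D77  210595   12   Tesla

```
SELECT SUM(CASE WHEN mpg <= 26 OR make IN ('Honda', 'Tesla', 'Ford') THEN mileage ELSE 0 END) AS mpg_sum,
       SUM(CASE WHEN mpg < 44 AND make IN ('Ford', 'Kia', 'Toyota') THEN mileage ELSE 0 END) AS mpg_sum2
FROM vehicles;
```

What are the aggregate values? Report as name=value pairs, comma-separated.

[mpg_sum: mpg <= 26 OR make IN ('Honda', 'Tesla', 'Ford')]
vin=D20: ✓ → 63686
vin=D48: ✓ → 121064
vin=D15: ✓ → 226753
vin=D11: ✓ → 231796
vin=D33: ✓ → 140199
vin=D89: ✓ → 155194
vin=D49: ✓ → 119925
vin=D94: ✓ → 66735
vin=D25: ✗
vin=D77: ✓ → 210595
mpg_sum = 63686 + 121064 + 226753 + 231796 + 140199 + 155194 + 119925 + 66735 + 210595 = 1335947
—
[mpg_sum2: mpg < 44 AND make IN ('Ford', 'Kia', 'Toyota')]
vin=D20: ✗
vin=D48: ✗
vin=D15: ✗
vin=D11: ✗
vin=D33: ✓ → 140199
vin=D89: ✓ → 155194
vin=D49: ✗
vin=D94: ✗
vin=D25: ✓ → 196124
vin=D77: ✗
mpg_sum2 = 140199 + 155194 + 196124 = 491517

mpg_sum=1335947, mpg_sum2=491517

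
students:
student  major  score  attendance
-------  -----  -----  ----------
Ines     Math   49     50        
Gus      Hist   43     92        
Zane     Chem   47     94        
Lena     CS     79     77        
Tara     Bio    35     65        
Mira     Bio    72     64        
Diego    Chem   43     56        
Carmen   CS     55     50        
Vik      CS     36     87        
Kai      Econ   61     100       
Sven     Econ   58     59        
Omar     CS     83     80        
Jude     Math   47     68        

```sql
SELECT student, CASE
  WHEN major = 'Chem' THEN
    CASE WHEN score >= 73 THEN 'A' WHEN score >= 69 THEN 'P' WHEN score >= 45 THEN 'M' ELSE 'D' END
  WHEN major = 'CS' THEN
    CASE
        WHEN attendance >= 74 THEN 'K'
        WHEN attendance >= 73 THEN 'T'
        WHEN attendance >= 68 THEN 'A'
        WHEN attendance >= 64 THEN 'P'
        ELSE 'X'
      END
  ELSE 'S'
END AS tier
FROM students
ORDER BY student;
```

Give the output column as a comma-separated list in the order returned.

student=Carmen: major='CS' → inner[ELSE] → X
student=Diego: major='Chem' → inner[ELSE] → D
student=Gus: major='Hist' → outer ELSE → S
student=Ines: major='Math' → outer ELSE → S
student=Jude: major='Math' → outer ELSE → S
student=Kai: major='Econ' → outer ELSE → S
student=Lena: major='CS' → inner[attendance >= 74] → K
student=Mira: major='Bio' → outer ELSE → S
student=Omar: major='CS' → inner[attendance >= 74] → K
student=Sven: major='Econ' → outer ELSE → S
student=Tara: major='Bio' → outer ELSE → S
student=Vik: major='CS' → inner[attendance >= 74] → K
student=Zane: major='Chem' → inner[score >= 45] → M

X, D, S, S, S, S, K, S, K, S, S, K, M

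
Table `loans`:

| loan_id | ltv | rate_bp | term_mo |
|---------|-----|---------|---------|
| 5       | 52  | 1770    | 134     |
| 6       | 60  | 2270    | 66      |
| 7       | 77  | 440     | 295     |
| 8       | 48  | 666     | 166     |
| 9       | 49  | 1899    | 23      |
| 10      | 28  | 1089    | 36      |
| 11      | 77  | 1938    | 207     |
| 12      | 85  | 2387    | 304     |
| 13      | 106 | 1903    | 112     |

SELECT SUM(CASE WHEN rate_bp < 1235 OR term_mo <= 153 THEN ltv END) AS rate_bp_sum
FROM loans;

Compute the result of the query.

420

loan_id=5: ✓ → 52
loan_id=6: ✓ → 60
loan_id=7: ✓ → 77
loan_id=8: ✓ → 48
loan_id=9: ✓ → 49
loan_id=10: ✓ → 28
loan_id=11: ✗
loan_id=12: ✗
loan_id=13: ✓ → 106
rate_bp_sum = 52 + 60 + 77 + 48 + 49 + 28 + 106 = 420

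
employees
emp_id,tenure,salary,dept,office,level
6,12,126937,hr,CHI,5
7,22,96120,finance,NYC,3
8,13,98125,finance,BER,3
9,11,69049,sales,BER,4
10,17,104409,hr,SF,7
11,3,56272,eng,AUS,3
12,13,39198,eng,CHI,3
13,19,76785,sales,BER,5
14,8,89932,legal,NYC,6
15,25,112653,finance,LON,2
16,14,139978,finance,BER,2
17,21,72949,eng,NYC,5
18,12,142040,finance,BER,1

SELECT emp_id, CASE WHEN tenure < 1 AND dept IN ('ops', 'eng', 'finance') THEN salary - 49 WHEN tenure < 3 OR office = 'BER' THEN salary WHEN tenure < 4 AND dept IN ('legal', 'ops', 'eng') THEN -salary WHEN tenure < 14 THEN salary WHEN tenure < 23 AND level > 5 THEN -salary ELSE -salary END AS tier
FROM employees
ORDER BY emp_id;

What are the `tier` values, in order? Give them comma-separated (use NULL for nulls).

emp_id=6: tenure < 14 → 126937
emp_id=7: ELSE → -96120
emp_id=8: tenure < 3 OR office = 'BER' → 98125
emp_id=9: tenure < 3 OR office = 'BER' → 69049
emp_id=10: tenure < 23 AND level > 5 → -104409
emp_id=11: tenure < 4 AND dept IN ('legal', 'ops', 'eng') → -56272
emp_id=12: tenure < 14 → 39198
emp_id=13: tenure < 3 OR office = 'BER' → 76785
emp_id=14: tenure < 14 → 89932
emp_id=15: ELSE → -112653
emp_id=16: tenure < 3 OR office = 'BER' → 139978
emp_id=17: ELSE → -72949
emp_id=18: tenure < 3 OR office = 'BER' → 142040

126937, -96120, 98125, 69049, -104409, -56272, 39198, 76785, 89932, -112653, 139978, -72949, 142040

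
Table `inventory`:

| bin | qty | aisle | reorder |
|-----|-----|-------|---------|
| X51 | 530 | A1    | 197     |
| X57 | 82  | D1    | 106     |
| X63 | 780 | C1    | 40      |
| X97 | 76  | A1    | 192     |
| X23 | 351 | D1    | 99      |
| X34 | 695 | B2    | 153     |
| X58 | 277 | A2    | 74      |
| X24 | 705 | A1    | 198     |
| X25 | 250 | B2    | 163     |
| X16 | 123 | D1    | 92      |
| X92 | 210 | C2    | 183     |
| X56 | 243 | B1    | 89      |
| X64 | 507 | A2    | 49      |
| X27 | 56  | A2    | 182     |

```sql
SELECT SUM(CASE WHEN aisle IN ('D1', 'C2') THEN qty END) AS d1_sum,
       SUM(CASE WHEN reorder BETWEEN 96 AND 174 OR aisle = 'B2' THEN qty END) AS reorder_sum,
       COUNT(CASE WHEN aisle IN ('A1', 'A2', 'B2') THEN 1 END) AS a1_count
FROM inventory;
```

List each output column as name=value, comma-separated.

d1_sum=766, reorder_sum=1378, a1_count=8

[d1_sum: aisle IN ('D1', 'C2')]
bin=X51: ✗
bin=X57: ✓ → 82
bin=X63: ✗
bin=X97: ✗
bin=X23: ✓ → 351
bin=X34: ✗
bin=X58: ✗
bin=X24: ✗
bin=X25: ✗
bin=X16: ✓ → 123
bin=X92: ✓ → 210
bin=X56: ✗
bin=X64: ✗
bin=X27: ✗
d1_sum = 82 + 351 + 123 + 210 = 766
—
[reorder_sum: reorder BETWEEN 96 AND 174 OR aisle = 'B2']
bin=X51: ✗
bin=X57: ✓ → 82
bin=X63: ✗
bin=X97: ✗
bin=X23: ✓ → 351
bin=X34: ✓ → 695
bin=X58: ✗
bin=X24: ✗
bin=X25: ✓ → 250
bin=X16: ✗
bin=X92: ✗
bin=X56: ✗
bin=X64: ✗
bin=X27: ✗
reorder_sum = 82 + 351 + 695 + 250 = 1378
—
[a1_count: aisle IN ('A1', 'A2', 'B2')]
bin=X51: ✓ → 1
bin=X57: ✗
bin=X63: ✗
bin=X97: ✓ → 1
bin=X23: ✗
bin=X34: ✓ → 1
bin=X58: ✓ → 1
bin=X24: ✓ → 1
bin=X25: ✓ → 1
bin=X16: ✗
bin=X92: ✗
bin=X56: ✗
bin=X64: ✓ → 1
bin=X27: ✓ → 1
a1_count = COUNT(1, 1, 1, 1, 1, 1, 1, 1) = 8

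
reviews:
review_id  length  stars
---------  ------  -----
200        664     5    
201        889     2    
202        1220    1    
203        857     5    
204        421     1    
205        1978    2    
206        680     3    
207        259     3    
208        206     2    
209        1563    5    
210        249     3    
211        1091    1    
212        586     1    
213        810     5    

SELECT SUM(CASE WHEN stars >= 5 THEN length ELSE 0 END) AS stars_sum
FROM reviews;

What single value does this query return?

3894

review_id=200: ✓ → 664
review_id=201: ✗
review_id=202: ✗
review_id=203: ✓ → 857
review_id=204: ✗
review_id=205: ✗
review_id=206: ✗
review_id=207: ✗
review_id=208: ✗
review_id=209: ✓ → 1563
review_id=210: ✗
review_id=211: ✗
review_id=212: ✗
review_id=213: ✓ → 810
stars_sum = 664 + 857 + 1563 + 810 = 3894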